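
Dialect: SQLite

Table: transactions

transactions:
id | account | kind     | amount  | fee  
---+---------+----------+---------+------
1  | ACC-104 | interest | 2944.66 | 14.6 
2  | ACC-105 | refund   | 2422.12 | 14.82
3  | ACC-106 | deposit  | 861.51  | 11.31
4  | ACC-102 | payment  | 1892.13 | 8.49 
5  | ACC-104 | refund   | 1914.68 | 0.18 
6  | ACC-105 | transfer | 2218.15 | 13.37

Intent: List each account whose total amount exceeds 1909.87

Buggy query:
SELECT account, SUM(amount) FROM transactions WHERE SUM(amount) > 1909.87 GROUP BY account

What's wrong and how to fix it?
Bug: WHERE runs before GROUP BY, so aggregates aren't available there

Fix: Move the aggregate condition to a HAVING clause

Corrected query:
SELECT account, SUM(amount) FROM transactions GROUP BY account HAVING SUM(amount) > 1909.87

Result:
account | SUM(amount)
--------+------------
ACC-104 | 4859.34    
ACC-105 | 4640.27    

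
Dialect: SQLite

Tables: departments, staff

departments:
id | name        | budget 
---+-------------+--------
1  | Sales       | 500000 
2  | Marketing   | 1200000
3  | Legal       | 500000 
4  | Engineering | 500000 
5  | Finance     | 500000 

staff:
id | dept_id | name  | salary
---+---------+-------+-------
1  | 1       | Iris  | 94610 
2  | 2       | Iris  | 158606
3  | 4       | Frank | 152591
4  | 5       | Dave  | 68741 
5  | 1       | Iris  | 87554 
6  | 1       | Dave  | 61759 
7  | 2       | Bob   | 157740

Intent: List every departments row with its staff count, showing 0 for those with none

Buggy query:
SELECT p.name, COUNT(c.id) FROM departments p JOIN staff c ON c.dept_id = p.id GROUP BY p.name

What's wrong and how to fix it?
Bug: An inner join excludes parents with zero children

Fix: Switch to LEFT JOIN to retain unmatched parent rows

Corrected query:
SELECT p.name, COUNT(c.id) FROM departments p LEFT JOIN staff c ON c.dept_id = p.id GROUP BY p.name

Result:
name        | COUNT(c.id)
------------+------------
Engineering | 1          
Finance     | 1          
Legal       | 0          
Marketing   | 2          
Sales       | 3          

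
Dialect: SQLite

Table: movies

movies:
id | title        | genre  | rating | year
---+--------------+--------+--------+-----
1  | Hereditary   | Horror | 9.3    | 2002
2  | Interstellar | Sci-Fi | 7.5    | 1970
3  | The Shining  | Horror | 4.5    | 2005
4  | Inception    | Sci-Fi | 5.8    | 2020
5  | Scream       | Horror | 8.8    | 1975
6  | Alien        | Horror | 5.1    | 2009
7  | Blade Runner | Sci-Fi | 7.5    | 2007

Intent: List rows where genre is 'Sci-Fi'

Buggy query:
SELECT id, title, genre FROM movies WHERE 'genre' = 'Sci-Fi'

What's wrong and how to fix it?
Bug: 'genre' in single quotes is a string literal, not the column; the comparison is literal-vs-literal and never true

Fix: Remove the quotes around the column name (or use double quotes for an identifier)

Corrected query:
SELECT id, title, genre FROM movies WHERE genre = 'Sci-Fi'

Result:
id | title        | genre 
---+--------------+-------
2  | Interstellar | Sci-Fi
4  | Inception    | Sci-Fi
7  | Blade Runner | Sci-Fi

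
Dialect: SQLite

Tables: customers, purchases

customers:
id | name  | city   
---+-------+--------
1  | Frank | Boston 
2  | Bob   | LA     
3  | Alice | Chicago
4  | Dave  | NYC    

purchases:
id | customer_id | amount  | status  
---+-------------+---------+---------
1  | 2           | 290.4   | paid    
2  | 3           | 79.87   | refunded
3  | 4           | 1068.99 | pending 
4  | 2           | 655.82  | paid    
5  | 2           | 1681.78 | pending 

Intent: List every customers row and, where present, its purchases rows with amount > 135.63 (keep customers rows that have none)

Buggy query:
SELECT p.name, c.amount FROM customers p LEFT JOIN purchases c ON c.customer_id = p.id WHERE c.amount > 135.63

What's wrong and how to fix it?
Bug: A WHERE condition on the right-hand table after LEFT JOIN drops unmatched parents

Fix: Move the right-table condition into the ON clause so unmatched parents are kept

Corrected query:
SELECT p.name, c.amount FROM customers p LEFT JOIN purchases c ON c.customer_id = p.id AND c.amount > 135.63

Result:
name  | amount 
------+--------
Frank | NULL   
Bob   | 290.4  
Bob   | 655.82 
Bob   | 1681.78
Alice | NULL   
Dave  | 1068.99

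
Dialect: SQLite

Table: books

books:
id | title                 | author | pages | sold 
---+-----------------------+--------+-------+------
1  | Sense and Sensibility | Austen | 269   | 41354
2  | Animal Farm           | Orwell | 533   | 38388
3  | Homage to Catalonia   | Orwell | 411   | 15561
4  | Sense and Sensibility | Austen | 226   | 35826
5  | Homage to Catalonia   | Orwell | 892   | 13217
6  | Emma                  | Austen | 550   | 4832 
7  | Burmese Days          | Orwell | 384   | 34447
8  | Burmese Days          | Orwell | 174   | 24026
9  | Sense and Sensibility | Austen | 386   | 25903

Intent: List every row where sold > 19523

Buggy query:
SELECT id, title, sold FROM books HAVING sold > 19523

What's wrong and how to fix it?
Bug: HAVING filters the output of aggregation, but this query has no GROUP BY and no aggregate functions, so SQLite rejects it (HAVING clause on a non-aggregate query); the condition here is per row

Fix: Replace HAVING with WHERE since the condition applies to individual rows

Corrected query:
SELECT id, title, sold FROM books WHERE sold > 19523

Result:
id | title                 | sold 
---+-----------------------+------
1  | Sense and Sensibility | 41354
2  | Animal Farm           | 38388
4  | Sense and Sensibility | 35826
7  | Burmese Days          | 34447
8  | Burmese Days          | 24026
9  | Sense and Sensibility | 25903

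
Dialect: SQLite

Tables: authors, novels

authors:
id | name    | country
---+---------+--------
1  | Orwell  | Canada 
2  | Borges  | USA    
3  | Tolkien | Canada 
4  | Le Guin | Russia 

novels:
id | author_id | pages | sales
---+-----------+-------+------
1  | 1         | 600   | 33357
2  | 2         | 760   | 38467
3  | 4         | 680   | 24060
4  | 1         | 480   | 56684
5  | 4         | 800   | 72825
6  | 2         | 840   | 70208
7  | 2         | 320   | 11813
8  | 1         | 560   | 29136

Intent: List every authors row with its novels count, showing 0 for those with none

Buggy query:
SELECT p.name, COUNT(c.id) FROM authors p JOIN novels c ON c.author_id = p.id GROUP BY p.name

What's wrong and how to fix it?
Bug: INNER JOIN drops authors rows that have no matching novels rows

Fix: Switch to LEFT JOIN to retain unmatched parent rows

Corrected query:
SELECT p.name, COUNT(c.id) FROM authors p LEFT JOIN novels c ON c.author_id = p.id GROUP BY p.name

Result:
name    | COUNT(c.id)
--------+------------
Borges  | 3          
Le Guin | 2          
Orwell  | 3          
Tolkien | 0          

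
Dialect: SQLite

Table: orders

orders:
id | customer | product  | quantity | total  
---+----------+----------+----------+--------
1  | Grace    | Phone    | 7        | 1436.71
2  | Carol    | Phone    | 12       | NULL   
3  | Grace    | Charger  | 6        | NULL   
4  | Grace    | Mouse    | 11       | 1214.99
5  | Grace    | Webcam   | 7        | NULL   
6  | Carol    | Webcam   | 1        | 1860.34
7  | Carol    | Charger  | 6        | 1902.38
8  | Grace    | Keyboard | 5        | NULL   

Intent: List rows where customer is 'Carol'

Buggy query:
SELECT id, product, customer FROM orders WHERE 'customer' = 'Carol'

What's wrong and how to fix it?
Bug: Single quotes denote string literals in SQL; the column name is being compared as a constant string

Fix: Reference the column as customer without single quotes

Corrected query:
SELECT id, product, customer FROM orders WHERE customer = 'Carol'

Result:
id | product | customer
---+---------+---------
2  | Phone   | Carol   
6  | Webcam  | Carol   
7  | Charger | Carol   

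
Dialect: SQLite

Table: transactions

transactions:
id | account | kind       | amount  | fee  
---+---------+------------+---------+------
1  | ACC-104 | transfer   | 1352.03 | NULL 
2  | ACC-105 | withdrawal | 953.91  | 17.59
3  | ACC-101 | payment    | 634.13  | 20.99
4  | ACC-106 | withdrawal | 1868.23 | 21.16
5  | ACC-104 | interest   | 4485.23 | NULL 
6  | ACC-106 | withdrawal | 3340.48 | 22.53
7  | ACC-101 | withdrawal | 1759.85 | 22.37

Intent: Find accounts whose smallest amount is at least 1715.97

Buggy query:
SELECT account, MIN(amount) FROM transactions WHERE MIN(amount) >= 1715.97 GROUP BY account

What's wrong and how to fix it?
Bug: MIN() in WHERE is a misuse of aggregate

Fix: Use HAVING for the per-group MIN condition

Corrected query:
SELECT account, MIN(amount) FROM transactions GROUP BY account HAVING MIN(amount) >= 1715.97

Result:
account | MIN(amount)
--------+------------
ACC-106 | 1868.23    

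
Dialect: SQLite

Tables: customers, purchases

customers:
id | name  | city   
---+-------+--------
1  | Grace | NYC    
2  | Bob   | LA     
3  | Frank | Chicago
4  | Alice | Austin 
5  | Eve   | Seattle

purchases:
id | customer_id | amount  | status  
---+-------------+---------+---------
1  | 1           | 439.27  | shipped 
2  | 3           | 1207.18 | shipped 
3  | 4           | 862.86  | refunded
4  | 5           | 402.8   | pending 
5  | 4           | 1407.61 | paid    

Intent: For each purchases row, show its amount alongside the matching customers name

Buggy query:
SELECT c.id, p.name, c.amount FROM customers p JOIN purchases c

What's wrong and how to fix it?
Bug: Missing join condition: each purchases row is matched to all customers rows instead of just its own

Fix: Add ON c.customer_id = p.id to the JOIN

Corrected query:
SELECT c.id, p.name, c.amount FROM customers p JOIN purchases c ON c.customer_id = p.id

Result:
id | name  | amount 
---+-------+--------
1  | Grace | 439.27 
2  | Frank | 1207.18
3  | Alice | 862.86 
4  | Eve   | 402.8  
5  | Alice | 1407.61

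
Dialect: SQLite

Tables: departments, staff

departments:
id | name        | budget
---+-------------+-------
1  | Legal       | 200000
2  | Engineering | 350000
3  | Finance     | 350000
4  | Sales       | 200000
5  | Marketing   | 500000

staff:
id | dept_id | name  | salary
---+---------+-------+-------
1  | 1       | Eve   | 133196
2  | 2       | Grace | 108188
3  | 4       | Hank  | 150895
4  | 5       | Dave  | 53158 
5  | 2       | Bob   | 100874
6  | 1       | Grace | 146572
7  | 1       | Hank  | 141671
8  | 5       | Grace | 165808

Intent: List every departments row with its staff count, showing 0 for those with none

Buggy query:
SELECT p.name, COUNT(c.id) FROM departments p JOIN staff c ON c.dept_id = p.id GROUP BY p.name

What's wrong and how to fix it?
Bug: An inner join excludes parents with zero children

Fix: Switch to LEFT JOIN to retain unmatched parent rows

Corrected query:
SELECT p.name, COUNT(c.id) FROM departments p LEFT JOIN staff c ON c.dept_id = p.id GROUP BY p.name

Result:
name        | COUNT(c.id)
------------+------------
Engineering | 2          
Finance     | 0          
Legal       | 3          
Marketing   | 2          
Sales       | 1          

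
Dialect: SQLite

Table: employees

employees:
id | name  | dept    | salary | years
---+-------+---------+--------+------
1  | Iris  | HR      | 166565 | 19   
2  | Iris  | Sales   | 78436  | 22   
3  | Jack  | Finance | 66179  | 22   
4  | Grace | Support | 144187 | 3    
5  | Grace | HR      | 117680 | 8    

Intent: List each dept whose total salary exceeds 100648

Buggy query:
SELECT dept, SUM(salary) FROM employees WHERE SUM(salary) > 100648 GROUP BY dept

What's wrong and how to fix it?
Bug: SUM(salary) is an aggregate, but WHERE filters rows before aggregation

Fix: Use HAVING (which filters groups after aggregation) instead of WHERE

Corrected query:
SELECT dept, SUM(salary) FROM employees GROUP BY dept HAVING SUM(salary) > 100648

Result:
dept    | SUM(salary)
--------+------------
HR      | 284245     
Support | 144187     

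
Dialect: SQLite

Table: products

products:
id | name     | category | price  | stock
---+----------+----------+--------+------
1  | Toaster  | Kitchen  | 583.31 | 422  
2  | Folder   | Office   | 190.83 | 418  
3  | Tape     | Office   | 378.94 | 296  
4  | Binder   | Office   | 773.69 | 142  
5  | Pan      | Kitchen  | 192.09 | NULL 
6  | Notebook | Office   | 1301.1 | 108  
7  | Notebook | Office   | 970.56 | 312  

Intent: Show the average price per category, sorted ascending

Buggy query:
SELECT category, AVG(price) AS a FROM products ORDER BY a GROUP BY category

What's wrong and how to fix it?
Bug: ORDER BY appears before GROUP BY; SQL clause order requires GROUP BY first

Fix: Reorder: SELECT … FROM … GROUP BY … ORDER BY …

Corrected query:
SELECT category, AVG(price) AS a FROM products GROUP BY category ORDER BY a

Result:
category | a      
---------+--------
Kitchen  | 387.7  
Office   | 723.024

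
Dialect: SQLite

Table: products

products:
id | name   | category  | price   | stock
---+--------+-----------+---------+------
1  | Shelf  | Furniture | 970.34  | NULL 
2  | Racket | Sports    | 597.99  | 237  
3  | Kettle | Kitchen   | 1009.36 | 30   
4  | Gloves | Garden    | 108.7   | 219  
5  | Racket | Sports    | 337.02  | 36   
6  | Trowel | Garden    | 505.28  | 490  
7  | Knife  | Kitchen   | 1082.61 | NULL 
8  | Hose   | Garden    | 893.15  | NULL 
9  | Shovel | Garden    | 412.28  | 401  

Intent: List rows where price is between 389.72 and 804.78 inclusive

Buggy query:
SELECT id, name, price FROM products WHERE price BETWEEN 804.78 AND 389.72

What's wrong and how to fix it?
Bug: BETWEEN expects the lower bound first; with 804.78 AND 389.72 the range is empty

Fix: Write BETWEEN 389.72 AND 804.78

Corrected query:
SELECT id, name, price FROM products WHERE price BETWEEN 389.72 AND 804.78

Result:
id | name   | price 
---+--------+-------
2  | Racket | 597.99
6  | Trowel | 505.28
9  | Shovel | 412.28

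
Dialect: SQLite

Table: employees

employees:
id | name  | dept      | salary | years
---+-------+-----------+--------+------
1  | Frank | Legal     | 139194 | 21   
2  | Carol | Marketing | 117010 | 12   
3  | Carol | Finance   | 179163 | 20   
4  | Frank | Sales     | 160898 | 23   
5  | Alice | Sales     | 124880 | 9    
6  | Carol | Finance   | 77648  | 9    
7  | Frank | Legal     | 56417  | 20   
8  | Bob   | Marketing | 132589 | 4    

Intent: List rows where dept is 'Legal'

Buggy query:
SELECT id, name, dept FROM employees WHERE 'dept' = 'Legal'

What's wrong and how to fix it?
Bug: Single quotes denote string literals in SQL; the column name is being compared as a constant string

Fix: Remove the quotes around the column name (or use double quotes for an identifier)

Corrected query:
SELECT id, name, dept FROM employees WHERE dept = 'Legal'

Result:
id | name  | dept 
---+-------+------
1  | Frank | Legal
7  | Frank | Legal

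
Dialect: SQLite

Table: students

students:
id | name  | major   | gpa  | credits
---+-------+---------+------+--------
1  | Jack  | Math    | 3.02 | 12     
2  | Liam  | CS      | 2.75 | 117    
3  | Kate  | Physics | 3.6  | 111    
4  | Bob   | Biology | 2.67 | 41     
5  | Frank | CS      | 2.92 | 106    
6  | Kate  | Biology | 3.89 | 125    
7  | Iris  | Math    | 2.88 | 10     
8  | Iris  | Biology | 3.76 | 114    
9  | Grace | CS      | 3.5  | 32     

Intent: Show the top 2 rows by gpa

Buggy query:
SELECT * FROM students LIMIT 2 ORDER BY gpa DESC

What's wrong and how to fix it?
Bug: LIMIT must come after ORDER BY

Fix: Sort with ORDER BY, then apply LIMIT

Corrected query:
SELECT * FROM students ORDER BY gpa DESC LIMIT 2

Result:
id | name | major   | gpa  | credits
---+------+---------+------+--------
6  | Kate | Biology | 3.89 | 125    
8  | Iris | Biology | 3.76 | 114    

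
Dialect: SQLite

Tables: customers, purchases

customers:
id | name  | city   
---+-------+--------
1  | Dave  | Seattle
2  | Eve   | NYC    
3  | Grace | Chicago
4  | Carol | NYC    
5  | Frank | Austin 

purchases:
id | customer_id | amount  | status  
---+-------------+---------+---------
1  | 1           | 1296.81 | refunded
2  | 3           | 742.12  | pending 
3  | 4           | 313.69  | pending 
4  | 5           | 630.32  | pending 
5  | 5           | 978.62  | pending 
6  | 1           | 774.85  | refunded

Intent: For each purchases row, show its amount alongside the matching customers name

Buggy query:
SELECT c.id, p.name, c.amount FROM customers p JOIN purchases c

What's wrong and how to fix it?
Bug: JOIN with no ON clause produces a cartesian product; every purchases row pairs with every customers row

Fix: Add ON c.customer_id = p.id to the JOIN

Corrected query:
SELECT c.id, p.name, c.amount FROM customers p JOIN purchases c ON c.customer_id = p.id

Result:
id | name  | amount 
---+-------+--------
1  | Dave  | 1296.81
2  | Grace | 742.12 
3  | Carol | 313.69 
4  | Frank | 630.32 
5  | Frank | 978.62 
6  | Dave  | 774.85 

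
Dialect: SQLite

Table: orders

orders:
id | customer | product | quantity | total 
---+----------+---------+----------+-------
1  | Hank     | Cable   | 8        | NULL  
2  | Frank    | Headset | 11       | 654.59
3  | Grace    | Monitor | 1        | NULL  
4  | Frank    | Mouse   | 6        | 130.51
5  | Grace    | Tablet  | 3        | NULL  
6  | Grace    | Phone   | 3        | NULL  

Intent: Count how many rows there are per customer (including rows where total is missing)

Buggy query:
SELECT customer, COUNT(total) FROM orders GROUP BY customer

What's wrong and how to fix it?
Bug: COUNT(total) skips NULLs, so groups with missing total are undercounted

Fix: Replace COUNT(total) with COUNT(*)

Corrected query:
SELECT customer, COUNT(*) FROM orders GROUP BY customer

Result:
customer | COUNT(*)
---------+---------
Frank    | 2       
Grace    | 3       
Hank     | 1       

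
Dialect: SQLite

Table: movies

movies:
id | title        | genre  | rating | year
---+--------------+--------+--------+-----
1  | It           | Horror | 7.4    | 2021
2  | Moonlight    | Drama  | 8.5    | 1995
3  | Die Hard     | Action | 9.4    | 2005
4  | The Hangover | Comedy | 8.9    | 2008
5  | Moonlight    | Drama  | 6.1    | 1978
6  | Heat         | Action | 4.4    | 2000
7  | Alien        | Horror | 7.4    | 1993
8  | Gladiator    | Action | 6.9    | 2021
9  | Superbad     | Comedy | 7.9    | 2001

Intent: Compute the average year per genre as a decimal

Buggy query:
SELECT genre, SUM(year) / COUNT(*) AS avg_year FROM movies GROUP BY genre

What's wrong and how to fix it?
Bug: Both operands are integers, so '/' performs integer division and truncates

Fix: Cast one side to REAL so the division keeps the fractional part

Corrected query:
SELECT genre, SUM(year) * 1.0 / COUNT(*) AS avg_year FROM movies GROUP BY genre

Result:
genre  | avg_year   
-------+------------
Action | 2008.666667
Comedy | 2004.5     
Drama  | 1986.5     
Horror | 2007       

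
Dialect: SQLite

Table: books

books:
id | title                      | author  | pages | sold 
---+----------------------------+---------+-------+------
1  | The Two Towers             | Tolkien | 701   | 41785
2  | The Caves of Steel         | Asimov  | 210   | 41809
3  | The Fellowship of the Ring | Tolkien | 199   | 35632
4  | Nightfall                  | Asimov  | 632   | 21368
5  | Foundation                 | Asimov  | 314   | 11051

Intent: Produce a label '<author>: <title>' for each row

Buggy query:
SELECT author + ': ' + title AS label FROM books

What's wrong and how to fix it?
Bug: SQLite uses || for string concatenation; + coerces text to numbers (yielding 0)

Fix: Use the || operator for string concatenation

Corrected query:
SELECT author || ': ' || title AS label FROM books

Result:
label                              
-----------------------------------
Tolkien: The Two Towers            
Asimov: The Caves of Steel         
Tolkien: The Fellowship of the Ring
Asimov: Nightfall                  
Asimov: Foundation                 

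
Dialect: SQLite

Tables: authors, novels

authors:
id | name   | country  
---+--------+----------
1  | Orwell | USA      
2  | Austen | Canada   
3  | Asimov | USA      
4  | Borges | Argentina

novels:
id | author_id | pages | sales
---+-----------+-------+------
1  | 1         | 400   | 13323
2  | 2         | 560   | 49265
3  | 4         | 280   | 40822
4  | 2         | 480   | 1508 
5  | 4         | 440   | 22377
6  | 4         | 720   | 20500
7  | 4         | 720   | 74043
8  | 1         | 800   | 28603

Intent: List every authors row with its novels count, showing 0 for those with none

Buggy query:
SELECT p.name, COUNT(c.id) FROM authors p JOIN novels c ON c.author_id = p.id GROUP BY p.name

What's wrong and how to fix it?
Bug: An inner join excludes parents with zero children

Fix: Use LEFT JOIN so parents without children still appear (COUNT(c.id) gives 0)

Corrected query:
SELECT p.name, COUNT(c.id) FROM authors p LEFT JOIN novels c ON c.author_id = p.id GROUP BY p.name

Result:
name   | COUNT(c.id)
-------+------------
Asimov | 0          
Austen | 2          
Borges | 4          
Orwell | 2          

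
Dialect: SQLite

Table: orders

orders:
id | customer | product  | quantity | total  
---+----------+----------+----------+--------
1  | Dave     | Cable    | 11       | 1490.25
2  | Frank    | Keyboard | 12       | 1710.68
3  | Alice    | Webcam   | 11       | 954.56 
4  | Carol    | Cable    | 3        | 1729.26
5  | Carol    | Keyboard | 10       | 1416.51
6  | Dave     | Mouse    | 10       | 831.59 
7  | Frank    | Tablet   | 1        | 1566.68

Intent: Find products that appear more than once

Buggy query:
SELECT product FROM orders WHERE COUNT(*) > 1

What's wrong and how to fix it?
Bug: WHERE can't reference COUNT(*); aggregates are computed after WHERE

Fix: Group first, then use HAVING for the count condition

Corrected query:
SELECT product FROM orders GROUP BY product HAVING COUNT(*) > 1

Result:
product 
--------
Cable   
Keyboard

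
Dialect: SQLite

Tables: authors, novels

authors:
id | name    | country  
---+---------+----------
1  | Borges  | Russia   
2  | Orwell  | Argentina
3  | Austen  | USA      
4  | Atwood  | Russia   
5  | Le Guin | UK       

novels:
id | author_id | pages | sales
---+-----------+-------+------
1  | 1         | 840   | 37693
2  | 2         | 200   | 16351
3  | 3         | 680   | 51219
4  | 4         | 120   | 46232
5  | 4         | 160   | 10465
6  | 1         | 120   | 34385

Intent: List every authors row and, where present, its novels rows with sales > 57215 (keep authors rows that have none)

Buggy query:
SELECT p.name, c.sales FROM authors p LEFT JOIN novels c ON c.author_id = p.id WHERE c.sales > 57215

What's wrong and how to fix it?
Bug: A WHERE condition on the right-hand table after LEFT JOIN drops unmatched parents

Fix: Move the right-table condition into the ON clause so unmatched parents are kept

Corrected query:
SELECT p.name, c.sales FROM authors p LEFT JOIN novels c ON c.author_id = p.id AND c.sales > 57215

Result:
name    | sales
--------+------
Borges  | NULL 
Orwell  | NULL 
Austen  | NULL 
Atwood  | NULL 
Le Guin | NULL 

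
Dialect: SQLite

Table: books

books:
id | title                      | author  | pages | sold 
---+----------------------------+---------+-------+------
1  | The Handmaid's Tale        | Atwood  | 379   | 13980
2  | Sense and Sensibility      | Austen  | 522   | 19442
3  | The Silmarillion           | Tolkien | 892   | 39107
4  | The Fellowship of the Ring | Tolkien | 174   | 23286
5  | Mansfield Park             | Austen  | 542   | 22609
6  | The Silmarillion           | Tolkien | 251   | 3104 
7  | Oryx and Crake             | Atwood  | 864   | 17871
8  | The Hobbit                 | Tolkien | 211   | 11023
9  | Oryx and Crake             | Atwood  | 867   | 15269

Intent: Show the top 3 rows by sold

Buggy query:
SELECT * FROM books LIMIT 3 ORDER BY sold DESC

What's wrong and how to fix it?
Bug: ORDER BY cannot follow LIMIT; LIMIT is the final clause

Fix: Swap the clauses: ORDER BY first, then LIMIT

Corrected query:
SELECT * FROM books ORDER BY sold DESC LIMIT 3

Result:
id | title                      | author  | pages | sold 
---+----------------------------+---------+-------+------
3  | The Silmarillion           | Tolkien | 892   | 39107
4  | The Fellowship of the Ring | Tolkien | 174   | 23286
5  | Mansfield Park             | Austen  | 542   | 22609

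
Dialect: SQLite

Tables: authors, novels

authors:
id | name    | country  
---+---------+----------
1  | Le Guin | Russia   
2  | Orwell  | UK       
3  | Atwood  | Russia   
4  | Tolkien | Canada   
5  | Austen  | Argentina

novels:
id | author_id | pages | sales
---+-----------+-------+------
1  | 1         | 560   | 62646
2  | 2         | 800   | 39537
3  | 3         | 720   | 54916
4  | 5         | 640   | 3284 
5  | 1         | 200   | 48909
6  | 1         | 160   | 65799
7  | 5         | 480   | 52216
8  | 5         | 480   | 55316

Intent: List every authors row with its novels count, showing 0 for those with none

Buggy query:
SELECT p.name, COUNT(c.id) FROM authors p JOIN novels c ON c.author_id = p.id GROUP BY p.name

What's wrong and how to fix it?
Bug: INNER JOIN drops authors rows that have no matching novels rows

Fix: Use LEFT JOIN so parents without children still appear (COUNT(c.id) gives 0)

Corrected query:
SELECT p.name, COUNT(c.id) FROM authors p LEFT JOIN novels c ON c.author_id = p.id GROUP BY p.name

Result:
name    | COUNT(c.id)
--------+------------
Atwood  | 1          
Austen  | 3          
Le Guin | 3          
Orwell  | 1          
Tolkien | 0          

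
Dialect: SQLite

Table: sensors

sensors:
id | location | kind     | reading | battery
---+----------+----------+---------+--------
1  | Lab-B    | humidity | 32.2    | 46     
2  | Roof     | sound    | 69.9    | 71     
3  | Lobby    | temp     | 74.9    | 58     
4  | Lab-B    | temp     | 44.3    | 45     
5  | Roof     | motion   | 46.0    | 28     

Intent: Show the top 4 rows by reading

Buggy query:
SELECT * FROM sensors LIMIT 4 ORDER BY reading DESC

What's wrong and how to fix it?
Bug: LIMIT must come after ORDER BY

Fix: Swap the clauses: ORDER BY first, then LIMIT

Corrected query:
SELECT * FROM sensors ORDER BY reading DESC LIMIT 4

Result:
id | location | kind   | reading | battery
---+----------+--------+---------+--------
3  | Lobby    | temp   | 74.9    | 58     
2  | Roof     | sound  | 69.9    | 71     
5  | Roof     | motion | 46      | 28     
4  | Lab-B    | temp   | 44.3    | 45     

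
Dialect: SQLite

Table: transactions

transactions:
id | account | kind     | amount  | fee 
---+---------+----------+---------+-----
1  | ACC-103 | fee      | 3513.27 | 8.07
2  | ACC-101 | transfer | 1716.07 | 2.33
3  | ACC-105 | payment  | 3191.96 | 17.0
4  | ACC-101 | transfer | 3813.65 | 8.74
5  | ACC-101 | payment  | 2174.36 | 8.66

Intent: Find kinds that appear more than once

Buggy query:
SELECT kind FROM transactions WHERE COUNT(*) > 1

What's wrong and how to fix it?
Bug: WHERE can't reference COUNT(*); aggregates are computed after WHERE

Fix: GROUP BY kind, then filter groups with HAVING COUNT(*) > 1

Corrected query:
SELECT kind FROM transactions GROUP BY kind HAVING COUNT(*) > 1

Result:
kind    
--------
payment 
transfer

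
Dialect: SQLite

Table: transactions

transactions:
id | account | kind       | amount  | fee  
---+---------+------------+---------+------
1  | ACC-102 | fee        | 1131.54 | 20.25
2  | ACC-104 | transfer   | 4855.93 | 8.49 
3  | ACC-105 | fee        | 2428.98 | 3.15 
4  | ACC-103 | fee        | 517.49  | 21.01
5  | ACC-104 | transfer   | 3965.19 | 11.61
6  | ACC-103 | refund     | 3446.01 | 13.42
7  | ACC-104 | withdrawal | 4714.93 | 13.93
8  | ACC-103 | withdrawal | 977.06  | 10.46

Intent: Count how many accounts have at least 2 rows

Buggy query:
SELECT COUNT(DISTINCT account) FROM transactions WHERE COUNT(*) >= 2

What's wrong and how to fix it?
Bug: WHERE filters individual rows, not groups, so a group-level COUNT is invalid there

Fix: Use a subquery that GROUPs and filters with HAVING, then count its rows

Corrected query:
SELECT COUNT(*) FROM (SELECT account FROM transactions GROUP BY account HAVING COUNT(*) >= 2)

Result:
COUNT(*)
--------
2       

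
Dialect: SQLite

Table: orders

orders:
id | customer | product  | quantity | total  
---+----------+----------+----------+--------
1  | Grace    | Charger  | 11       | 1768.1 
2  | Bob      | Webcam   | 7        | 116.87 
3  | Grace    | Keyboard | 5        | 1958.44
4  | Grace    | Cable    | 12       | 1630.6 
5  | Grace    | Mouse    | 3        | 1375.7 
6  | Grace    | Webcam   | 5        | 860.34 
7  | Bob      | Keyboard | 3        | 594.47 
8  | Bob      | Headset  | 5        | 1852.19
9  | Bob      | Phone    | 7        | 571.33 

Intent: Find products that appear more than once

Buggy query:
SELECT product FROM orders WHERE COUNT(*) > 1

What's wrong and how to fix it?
Bug: COUNT(*) is an aggregate and cannot be used in WHERE

Fix: GROUP BY product, then filter groups with HAVING COUNT(*) > 1

Corrected query:
SELECT product FROM orders GROUP BY product HAVING COUNT(*) > 1

Result:
product 
--------
Keyboard
Webcam  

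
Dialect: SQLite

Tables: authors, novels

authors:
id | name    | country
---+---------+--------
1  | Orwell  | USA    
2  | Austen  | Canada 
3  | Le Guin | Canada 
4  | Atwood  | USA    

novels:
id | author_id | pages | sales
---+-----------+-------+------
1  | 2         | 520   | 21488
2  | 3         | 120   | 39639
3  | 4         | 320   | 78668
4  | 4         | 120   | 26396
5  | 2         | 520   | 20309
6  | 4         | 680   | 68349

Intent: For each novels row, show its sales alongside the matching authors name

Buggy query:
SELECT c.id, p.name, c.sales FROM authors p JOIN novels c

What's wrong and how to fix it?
Bug: JOIN with no ON clause produces a cartesian product; every novels row pairs with every authors row

Fix: Specify the join condition linking the foreign key to the parent id

Corrected query:
SELECT c.id, p.name, c.sales FROM authors p JOIN novels c ON c.author_id = p.id

Result:
id | name    | sales
---+---------+------
1  | Austen  | 21488
2  | Le Guin | 39639
3  | Atwood  | 78668
4  | Atwood  | 26396
5  | Austen  | 20309
6  | Atwood  | 68349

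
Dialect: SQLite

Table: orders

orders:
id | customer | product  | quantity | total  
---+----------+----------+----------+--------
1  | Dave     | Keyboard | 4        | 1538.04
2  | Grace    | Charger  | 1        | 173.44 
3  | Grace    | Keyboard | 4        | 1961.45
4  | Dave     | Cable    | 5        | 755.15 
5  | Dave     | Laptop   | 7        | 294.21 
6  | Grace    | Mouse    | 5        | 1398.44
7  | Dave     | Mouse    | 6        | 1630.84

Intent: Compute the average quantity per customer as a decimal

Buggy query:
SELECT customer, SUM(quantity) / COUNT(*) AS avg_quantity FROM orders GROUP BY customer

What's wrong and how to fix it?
Bug: SUM(quantity) and COUNT(*) are both integers; the division truncates the fractional part

Fix: Multiply by 1.0 (or CAST to REAL) to force floating-point division

Corrected query:
SELECT customer, SUM(quantity) * 1.0 / COUNT(*) AS avg_quantity FROM orders GROUP BY customer

Result:
customer | avg_quantity
---------+-------------
Dave     | 5.5         
Grace    | 3.333333    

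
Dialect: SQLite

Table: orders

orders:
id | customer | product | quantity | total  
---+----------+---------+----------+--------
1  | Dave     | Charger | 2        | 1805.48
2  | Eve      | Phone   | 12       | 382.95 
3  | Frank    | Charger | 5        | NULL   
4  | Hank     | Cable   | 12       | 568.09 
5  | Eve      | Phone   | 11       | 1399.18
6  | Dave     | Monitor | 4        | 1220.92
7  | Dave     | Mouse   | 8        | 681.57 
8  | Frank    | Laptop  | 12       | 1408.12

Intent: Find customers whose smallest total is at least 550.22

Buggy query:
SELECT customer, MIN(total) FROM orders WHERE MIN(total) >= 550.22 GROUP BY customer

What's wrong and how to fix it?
Bug: Aggregates like MIN are computed per group after WHERE runs

Fix: Use HAVING for the per-group MIN condition

Corrected query:
SELECT customer, MIN(total) FROM orders GROUP BY customer HAVING MIN(total) >= 550.22

Result:
customer | MIN(total)
---------+-----------
Dave     | 681.57    
Frank    | 1408.12   
Hank     | 568.09    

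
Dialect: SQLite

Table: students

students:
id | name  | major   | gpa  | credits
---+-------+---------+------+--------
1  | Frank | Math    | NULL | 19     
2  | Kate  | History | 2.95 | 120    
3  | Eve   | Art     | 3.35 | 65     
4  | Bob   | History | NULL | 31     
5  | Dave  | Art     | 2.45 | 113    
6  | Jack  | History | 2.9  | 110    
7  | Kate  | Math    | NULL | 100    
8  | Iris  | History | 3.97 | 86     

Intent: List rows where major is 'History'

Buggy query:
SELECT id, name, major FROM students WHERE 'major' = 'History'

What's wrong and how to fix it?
Bug: 'major' in single quotes is a string literal, not the column; the comparison is literal-vs-literal and never true

Fix: Reference the column as major without single quotes

Corrected query:
SELECT id, name, major FROM students WHERE major = 'History'

Result:
id | name | major  
---+------+--------
2  | Kate | History
4  | Bob  | History
6  | Jack | History
8  | Iris | History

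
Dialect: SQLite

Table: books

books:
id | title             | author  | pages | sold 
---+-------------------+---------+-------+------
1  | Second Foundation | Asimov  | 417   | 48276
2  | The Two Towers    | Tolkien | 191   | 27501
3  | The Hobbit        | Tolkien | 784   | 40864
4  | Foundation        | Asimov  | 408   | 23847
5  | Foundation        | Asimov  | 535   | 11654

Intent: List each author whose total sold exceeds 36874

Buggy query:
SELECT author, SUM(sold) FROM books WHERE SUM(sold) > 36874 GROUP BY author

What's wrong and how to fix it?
Bug: WHERE runs before GROUP BY, so aggregates aren't available there

Fix: Use HAVING (which filters groups after aggregation) instead of WHERE

Corrected query:
SELECT author, SUM(sold) FROM books GROUP BY author HAVING SUM(sold) > 36874

Result:
author  | SUM(sold)
--------+----------
Asimov  | 83777    
Tolkien | 68365    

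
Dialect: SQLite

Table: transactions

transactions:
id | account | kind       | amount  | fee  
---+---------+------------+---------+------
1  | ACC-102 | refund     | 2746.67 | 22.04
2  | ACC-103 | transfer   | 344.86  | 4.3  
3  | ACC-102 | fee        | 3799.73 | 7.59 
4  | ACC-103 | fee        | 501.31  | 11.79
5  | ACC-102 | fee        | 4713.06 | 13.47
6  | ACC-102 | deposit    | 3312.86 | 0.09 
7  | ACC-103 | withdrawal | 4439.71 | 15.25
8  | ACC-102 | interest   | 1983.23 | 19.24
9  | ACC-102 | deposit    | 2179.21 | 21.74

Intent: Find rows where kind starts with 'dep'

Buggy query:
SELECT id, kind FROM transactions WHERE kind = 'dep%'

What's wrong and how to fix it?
Bug: '=' compares the literal string including the % character; pattern matching needs LIKE

Fix: Use LIKE for wildcard pattern matching

Corrected query:
SELECT id, kind FROM transactions WHERE kind LIKE 'dep%'

Result:
id | kind   
---+--------
6  | deposit
9  | deposit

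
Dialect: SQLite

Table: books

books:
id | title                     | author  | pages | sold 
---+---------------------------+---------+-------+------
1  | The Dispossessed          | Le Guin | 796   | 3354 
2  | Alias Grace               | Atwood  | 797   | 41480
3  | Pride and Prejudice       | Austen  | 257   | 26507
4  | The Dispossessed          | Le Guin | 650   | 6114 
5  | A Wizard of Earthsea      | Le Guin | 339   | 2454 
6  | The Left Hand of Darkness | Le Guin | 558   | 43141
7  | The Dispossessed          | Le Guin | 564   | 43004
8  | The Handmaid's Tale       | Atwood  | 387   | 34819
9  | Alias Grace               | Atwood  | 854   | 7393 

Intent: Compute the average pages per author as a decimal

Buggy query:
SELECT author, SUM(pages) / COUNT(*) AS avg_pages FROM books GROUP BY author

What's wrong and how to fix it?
Bug: Both operands are integers, so '/' performs integer division and truncates

Fix: Cast one side to REAL so the division keeps the fractional part

Corrected query:
SELECT author, SUM(pages) * 1.0 / COUNT(*) AS avg_pages FROM books GROUP BY author

Result:
author  | avg_pages 
--------+-----------
Atwood  | 679.333333
Austen  | 257       
Le Guin | 581.4     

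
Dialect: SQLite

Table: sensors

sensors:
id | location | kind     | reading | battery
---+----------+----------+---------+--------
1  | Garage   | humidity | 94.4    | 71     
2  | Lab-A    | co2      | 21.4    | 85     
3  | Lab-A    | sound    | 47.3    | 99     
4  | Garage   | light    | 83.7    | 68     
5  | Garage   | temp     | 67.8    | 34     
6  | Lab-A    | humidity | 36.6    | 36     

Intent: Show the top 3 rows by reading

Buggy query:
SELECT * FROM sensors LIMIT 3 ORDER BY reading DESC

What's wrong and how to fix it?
Bug: ORDER BY cannot follow LIMIT; LIMIT is the final clause

Fix: Sort with ORDER BY, then apply LIMIT

Corrected query:
SELECT * FROM sensors ORDER BY reading DESC LIMIT 3

Result:
id | location | kind     | reading | battery
---+----------+----------+---------+--------
1  | Garage   | humidity | 94.4    | 71     
4  | Garage   | light    | 83.7    | 68     
5  | Garage   | temp     | 67.8    | 34     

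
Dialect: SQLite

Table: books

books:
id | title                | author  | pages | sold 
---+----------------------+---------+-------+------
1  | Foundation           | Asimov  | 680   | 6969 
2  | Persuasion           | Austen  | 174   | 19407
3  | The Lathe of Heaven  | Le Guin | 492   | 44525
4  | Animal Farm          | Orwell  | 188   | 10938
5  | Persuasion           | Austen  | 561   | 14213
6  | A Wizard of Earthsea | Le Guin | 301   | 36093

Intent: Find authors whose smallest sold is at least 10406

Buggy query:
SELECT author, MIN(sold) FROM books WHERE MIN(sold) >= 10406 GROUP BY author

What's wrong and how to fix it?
Bug: MIN() in WHERE is a misuse of aggregate

Fix: Replace WHERE with HAVING after the GROUP BY

Corrected query:
SELECT author, MIN(sold) FROM books GROUP BY author HAVING MIN(sold) >= 10406

Result:
author  | MIN(sold)
--------+----------
Austen  | 14213    
Le Guin | 36093    
Orwell  | 10938    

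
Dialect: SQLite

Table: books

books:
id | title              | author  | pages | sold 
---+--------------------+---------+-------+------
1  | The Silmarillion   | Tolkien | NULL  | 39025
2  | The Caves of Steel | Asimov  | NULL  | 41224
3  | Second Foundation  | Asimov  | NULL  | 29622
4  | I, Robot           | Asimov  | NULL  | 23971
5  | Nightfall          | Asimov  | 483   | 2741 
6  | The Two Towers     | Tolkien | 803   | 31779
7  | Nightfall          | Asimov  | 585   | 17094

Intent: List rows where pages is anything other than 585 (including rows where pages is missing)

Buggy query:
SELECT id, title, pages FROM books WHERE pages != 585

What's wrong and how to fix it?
Bug: 'pages != 585' is unknown when pages is NULL, so NULL rows are silently excluded

Fix: Add an explicit OR pages IS NULL to include the missing-value rows

Corrected query:
SELECT id, title, pages FROM books WHERE pages != 585 OR pages IS NULL

Result:
id | title              | pages
---+--------------------+------
1  | The Silmarillion   | NULL 
2  | The Caves of Steel | NULL 
3  | Second Foundation  | NULL 
4  | I, Robot           | NULL 
5  | Nightfall          | 483  
6  | The Two Towers     | 803  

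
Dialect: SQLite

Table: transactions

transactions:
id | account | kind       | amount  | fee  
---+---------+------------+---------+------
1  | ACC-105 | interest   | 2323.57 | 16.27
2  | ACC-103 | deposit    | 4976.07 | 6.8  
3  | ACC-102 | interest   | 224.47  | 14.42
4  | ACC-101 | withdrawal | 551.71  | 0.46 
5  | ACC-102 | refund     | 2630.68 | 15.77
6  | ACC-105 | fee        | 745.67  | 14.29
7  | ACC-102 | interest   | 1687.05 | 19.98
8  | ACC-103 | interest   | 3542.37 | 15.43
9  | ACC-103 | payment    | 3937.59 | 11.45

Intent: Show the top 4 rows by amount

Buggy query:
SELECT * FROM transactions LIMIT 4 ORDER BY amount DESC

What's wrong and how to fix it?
Bug: LIMIT must come after ORDER BY

Fix: Swap the clauses: ORDER BY first, then LIMIT

Corrected query:
SELECT * FROM transactions ORDER BY amount DESC LIMIT 4

Result:
id | account | kind     | amount  | fee  
---+---------+----------+---------+------
2  | ACC-103 | deposit  | 4976.07 | 6.8  
9  | ACC-103 | payment  | 3937.59 | 11.45
8  | ACC-103 | interest | 3542.37 | 15.43
5  | ACC-102 | refund   | 2630.68 | 15.77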